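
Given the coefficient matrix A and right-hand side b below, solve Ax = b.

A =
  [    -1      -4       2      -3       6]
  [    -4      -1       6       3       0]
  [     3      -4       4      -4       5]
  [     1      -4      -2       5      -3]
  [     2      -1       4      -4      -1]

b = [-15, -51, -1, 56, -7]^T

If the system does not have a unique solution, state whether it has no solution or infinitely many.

Row-reduce the augmented matrix:
R1 ← R1 / (-1).
R2 ← R2 + 4·R1.
R3 ← R3 − 3·R1.
R4 ← R4 − 1·R1.
R5 ← R5 − 2·R1.
R2 ← R2 / (15).
R1 ← R1 − 4·R2.
R3 ← R3 + 16·R2.
R4 ← R4 + 8·R2.
R5 ← R5 + 9·R2.
R3 ← R3 / (118/15).
R1 ← R1 + 22/15·R3.
R2 ← R2 + 2/15·R3.
R4 ← R4 + 16/15·R3.
R5 ← R5 − 34/5·R3.
R4 ← R4 / (614/59).
R1 ← R1 + 26/59·R4.
R2 ← R2 − 62/59·R4.
R3 ← R3 − 45/118·R4.
R5 ← R5 + 212/59·R4.
R5 ← R5 / (-1430/307).
R1 ← R1 + 158/307·R5.
R2 ← R2 + 190/307·R5.
R3 ← R3 − 51/1228·R5.
R4 ← R4 + 599/614·R5.
Reading off the reduced rows gives x_1 = 6, x_2 = -6, x_3 = -6, x_4 = 1, x_5 = -3.

x_1 = 6, x_2 = -6, x_3 = -6, x_4 = 1, x_5 = -3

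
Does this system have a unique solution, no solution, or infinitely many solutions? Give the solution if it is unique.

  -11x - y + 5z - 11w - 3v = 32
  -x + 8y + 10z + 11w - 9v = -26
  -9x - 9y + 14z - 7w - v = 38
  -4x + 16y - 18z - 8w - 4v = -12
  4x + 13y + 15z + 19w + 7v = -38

infinitely many solutions

Row-reduce:
R1 ← R1 / (-11).
R2 ← R2 + 1·R1.
R3 ← R3 + 9·R1.
R4 ← R4 + 4·R1.
R5 ← R5 − 4·R1.
R2 ← R2 / (89/11).
R1 ← R1 − 1/11·R2.
R3 ← R3 + 90/11·R2.
R4 ← R4 − 180/11·R2.
R5 ← R5 − 139/11·R2.
R3 ← R3 / (1741/89).
R1 ← R1 + 50/89·R3.
R2 ← R2 − 105/89·R3.
R4 ← R4 + 3482/89·R3.
R5 ← R5 − 170/89·R3.
Swap R4 and R5.
R4 ← R4 / (-8917/1741).
R1 ← R1 − 2213/1741·R4.
R2 ← R2 − 1098/1741·R4.
R3 ← R3 − 1258/1741·R4.
Rank is 4 with 5 unknowns, leaving v free.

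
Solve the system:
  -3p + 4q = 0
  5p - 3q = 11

p = 4, q = 3

Row-reduce the augmented matrix:
R1 ← R1 / (-3).
R2 ← R2 − 5·R1.
R2 ← R2 / (11/3).
R1 ← R1 + 4/3·R2.
Reading off the reduced rows gives p = 4, q = 3.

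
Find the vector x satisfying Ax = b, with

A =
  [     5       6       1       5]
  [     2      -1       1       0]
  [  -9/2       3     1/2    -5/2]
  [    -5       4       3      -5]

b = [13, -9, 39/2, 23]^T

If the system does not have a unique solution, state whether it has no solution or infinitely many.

no solution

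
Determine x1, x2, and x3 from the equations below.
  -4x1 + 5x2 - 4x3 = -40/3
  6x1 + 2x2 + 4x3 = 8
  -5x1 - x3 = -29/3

Row-reduce the augmented matrix:
R1 ← R1 / (-4).
R2 ← R2 − 6·R1.
R3 ← R3 + 5·R1.
R2 ← R2 / (19/2).
R1 ← R1 + 5/4·R2.
R3 ← R3 + 25/4·R2.
R3 ← R3 / (51/19).
R1 ← R1 − 14/19·R3.
R2 ← R2 + 4/19·R3.
Reading off the reduced rows gives x1 = 2, x2 = -4/3, x3 = -1/3.

x1 = 2, x2 = -4/3, x3 = -1/3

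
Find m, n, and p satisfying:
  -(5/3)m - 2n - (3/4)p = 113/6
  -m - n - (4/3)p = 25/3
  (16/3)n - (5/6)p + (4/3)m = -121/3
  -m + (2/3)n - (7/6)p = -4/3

m = -5, n = -6, p = 2

Row-reduce the augmented matrix:
R1 ← R1 / (-5/3).
R2 ← R2 + 1·R1.
R3 ← R3 − 4/3·R1.
R4 ← R4 + 1·R1.
R2 ← R2 / (1/5).
R1 ← R1 − 6/5·R2.
R3 ← R3 − 56/15·R2.
R4 ← R4 − 28/15·R2.
R3 ← R3 / (271/18).
R1 ← R1 − 23/4·R3.
R2 ← R2 + 53/12·R3.
R4 ← R4 − 271/36·R3.
R4 reduces to 0 = 0, so the extra equation is consistent.
Reading off the reduced rows gives m = -5, n = -6, p = 2.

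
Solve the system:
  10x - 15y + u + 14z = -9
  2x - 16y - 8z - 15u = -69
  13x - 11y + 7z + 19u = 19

Row-reduce:
R1 ← R1 / (10).
R2 ← R2 − 2·R1.
R3 ← R3 − 13·R1.
R2 ← R2 / (-13).
R1 ← R1 + 3/2·R2.
R3 ← R3 − 17/2·R2.
R3 ← R3 / (-1187/65).
R1 ← R1 − 172/65·R3.
R2 ← R2 − 54/65·R3.
Rank is 3 with 4 unknowns, leaving u free.

infinitely many solutions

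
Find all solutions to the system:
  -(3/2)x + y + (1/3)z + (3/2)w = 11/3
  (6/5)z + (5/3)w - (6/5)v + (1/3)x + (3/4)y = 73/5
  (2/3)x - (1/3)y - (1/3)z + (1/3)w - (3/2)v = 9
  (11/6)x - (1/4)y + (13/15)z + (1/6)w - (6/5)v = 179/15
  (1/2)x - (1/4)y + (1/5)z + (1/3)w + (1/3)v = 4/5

Row-reduce:
R1 ← R1 / (-3/2).
R2 ← R2 − 1/3·R1.
R3 ← R3 − 2/3·R1.
R4 ← R4 − 11/6·R1.
R5 ← R5 − 1/2·R1.
R2 ← R2 / (35/36).
R1 ← R1 + 2/3·R2.
R3 ← R3 − 1/9·R2.
R4 ← R4 − 35/36·R2.
R5 ← R5 − 1/12·R2.
R3 ← R3 / (-521/1575).
R1 ← R1 − 114/175·R3.
R2 ← R2 − 688/525·R3.
R5 ← R5 − 106/525·R3.
Swap R4 and R5.
R4 ← R4 / (3541/3126).
R1 ← R1 − 985/521·R4.
R2 ← R2 − 2664/521·R4.
R3 ← R3 + 1215/521·R4.
Row 5 reduces to 0 = 1, a contradiction. The system is inconsistent.

no solution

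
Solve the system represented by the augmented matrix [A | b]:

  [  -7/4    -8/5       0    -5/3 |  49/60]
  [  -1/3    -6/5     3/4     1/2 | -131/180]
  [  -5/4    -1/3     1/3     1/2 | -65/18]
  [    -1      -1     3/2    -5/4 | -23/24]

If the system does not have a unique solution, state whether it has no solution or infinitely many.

x_1 = 7/3, x_2 = -3/2, x_3 = -4/3, x_4 = -3/2

Row-reduce the augmented matrix:
R1 ← R1 / (-7/4).
R2 ← R2 + 1/3·R1.
R3 ← R3 + 5/4·R1.
R4 ← R4 + 1·R1.
R2 ← R2 / (-94/105).
R1 ← R1 − 32/35·R2.
R3 ← R3 − 17/21·R2.
R4 ← R4 + 3/35·R2.
R3 ← R3 / (1141/1128).
R1 ← R1 − 36/47·R3.
R2 ← R2 + 315/376·R3.
R4 ← R4 − 537/376·R3.
R4 ← R4 / (-52117/13692).
R1 ← R1 + 60/1141·R4.
R2 ← R2 − 1075/978·R4.
R3 ← R3 − 8222/3423·R4.
Reading off the reduced rows gives x_1 = 7/3, x_2 = -3/2, x_3 = -4/3, x_4 = -3/2.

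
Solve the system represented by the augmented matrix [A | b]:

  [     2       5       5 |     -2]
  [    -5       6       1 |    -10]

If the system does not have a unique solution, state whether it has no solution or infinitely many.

infinitely many solutions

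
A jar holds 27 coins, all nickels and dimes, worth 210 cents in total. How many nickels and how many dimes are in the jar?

nickels: 12, dimes: 15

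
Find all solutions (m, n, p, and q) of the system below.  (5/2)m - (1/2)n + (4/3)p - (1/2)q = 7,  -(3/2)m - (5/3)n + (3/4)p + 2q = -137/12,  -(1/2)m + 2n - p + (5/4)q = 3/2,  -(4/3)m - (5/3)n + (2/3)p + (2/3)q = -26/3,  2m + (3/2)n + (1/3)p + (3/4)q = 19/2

Row-reduce:
R1 ← R1 / (5/2).
R2 ← R2 + 3/2·R1.
R3 ← R3 + 1/2·R1.
R4 ← R4 + 4/3·R1.
R5 ← R5 − 2·R1.
R2 ← R2 / (-59/30).
R1 ← R1 + 1/5·R2.
R3 ← R3 − 19/10·R2.
R4 ← R4 + 29/15·R2.
R5 ← R5 − 19/10·R2.
R3 ← R3 / (541/708).
R1 ← R1 − 133/354·R3.
R2 ← R2 + 93/118·R3.
R4 ← R4 + 155/1062·R3.
R5 ← R5 − 541/708·R3.
R4 ← R4 / (-2395/3246).
R1 ← R1 + 1889/1082·R4.
R2 ← R2 − 2181/1082·R4.
R3 ← R3 − 1977/541·R4.
Row 5 reduces to 0 = 1, a contradiction. The system is inconsistent.

no solution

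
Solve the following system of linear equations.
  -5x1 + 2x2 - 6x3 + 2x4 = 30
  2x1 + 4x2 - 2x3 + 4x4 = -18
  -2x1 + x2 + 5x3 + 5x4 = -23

Row-reduce:
R1 ← R1 / (-5).
R2 ← R2 − 2·R1.
R3 ← R3 + 2·R1.
R2 ← R2 / (24/5).
R1 ← R1 + 2/5·R2.
R3 ← R3 − 1/5·R2.
R3 ← R3 / (91/12).
R1 ← R1 − 5/6·R3.
R2 ← R2 + 11/12·R3.
Rank is 3 with 4 unknowns, leaving x4 free.

infinitely many solutions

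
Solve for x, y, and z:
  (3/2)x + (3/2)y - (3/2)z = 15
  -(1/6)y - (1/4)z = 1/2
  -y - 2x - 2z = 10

x = -2, y = 6, z = -6

Row-reduce the augmented matrix:
R1 ← R1 / (3/2).
R3 ← R3 + 2·R1.
R2 ← R2 / (-1/6).
R1 ← R1 − 1·R2.
R3 ← R3 − 1·R2.
R3 ← R3 / (-11/2).
R1 ← R1 + 5/2·R3.
R2 ← R2 − 3/2·R3.
Reading off the reduced rows gives x = -2, y = 6, z = -6.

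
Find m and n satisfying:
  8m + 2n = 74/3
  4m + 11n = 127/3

Row-reduce the augmented matrix:
R1 ← R1 / (8).
R2 ← R2 − 4·R1.
R2 ← R2 / (10).
R1 ← R1 − 1/4·R2.
Reading off the reduced rows gives m = 7/3, n = 3.

m = 7/3, n = 3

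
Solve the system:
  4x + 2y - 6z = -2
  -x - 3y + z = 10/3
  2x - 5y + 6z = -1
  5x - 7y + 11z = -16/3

Row-reduce the augmented matrix:
R1 ← R1 / (4).
R2 ← R2 + 1·R1.
R3 ← R3 − 2·R1.
R4 ← R4 − 5·R1.
R2 ← R2 / (-5/2).
R1 ← R1 − 1/2·R2.
R3 ← R3 + 6·R2.
R4 ← R4 + 19/2·R2.
R3 ← R3 / (51/5).
R1 ← R1 + 8/5·R3.
R2 ← R2 − 1/5·R3.
R4 ← R4 − 102/5·R3.
R4 reduces to 0 = 0, so the extra equation is consistent.
Reading off the reduced rows gives x = -1, y = -1, z = -2/3.

x = -1, y = -1, z = -2/3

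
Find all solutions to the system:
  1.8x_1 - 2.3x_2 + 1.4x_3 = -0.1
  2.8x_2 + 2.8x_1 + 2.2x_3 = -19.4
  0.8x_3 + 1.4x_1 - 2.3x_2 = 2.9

x_1 = 0, x_2 = -3, x_3 = -5

Row-reduce the augmented matrix:
R1 ← R1 / (9/5).
R2 ← R2 − 14/5·R1.
R3 ← R3 − 7/5·R1.
R2 ← R2 / (287/45).
R1 ← R1 + 23/18·R2.
R3 ← R3 + 23/45·R2.
R3 ← R3 / (-412/1435).
R1 ← R1 − 449/574·R3.
R2 ← R2 − 1/287·R3.
Reading off the reduced rows gives x_1 = 0, x_2 = -3, x_3 = -5.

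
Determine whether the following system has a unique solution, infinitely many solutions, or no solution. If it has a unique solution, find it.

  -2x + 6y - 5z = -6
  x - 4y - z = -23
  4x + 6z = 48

x = 3, y = 5, z = 6

Row-reduce the augmented matrix:
R1 ← R1 / (-2).
R2 ← R2 − 1·R1.
R3 ← R3 − 4·R1.
R2 ← R2 / (-1).
R1 ← R1 + 3·R2.
R3 ← R3 − 12·R2.
R3 ← R3 / (-46).
R1 ← R1 − 13·R3.
R2 ← R2 − 7/2·R3.
Reading off the reduced rows gives x = 3, y = 5, z = 6.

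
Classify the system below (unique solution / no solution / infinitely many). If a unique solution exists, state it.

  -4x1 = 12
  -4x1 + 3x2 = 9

Row-reduce the augmented matrix:
R1 ← R1 / (-4).
R2 ← R2 + 4·R1.
R2 ← R2 / (3).
Reading off the reduced rows gives x1 = -3, x2 = -1.

x1 = -3, x2 = -1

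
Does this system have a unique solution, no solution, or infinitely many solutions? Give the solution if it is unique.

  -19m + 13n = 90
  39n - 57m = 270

infinitely many solutions

Row-reduce:
R1 ← R1 / (-19).
R2 ← R2 + 57·R1.
Rank is 1 with 2 unknowns, leaving n free.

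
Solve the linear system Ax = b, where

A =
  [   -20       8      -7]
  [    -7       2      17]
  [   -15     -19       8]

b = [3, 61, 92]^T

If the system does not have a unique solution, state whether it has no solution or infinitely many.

Row-reduce the augmented matrix:
R1 ← R1 / (-20).
R2 ← R2 + 7·R1.
R3 ← R3 + 15·R1.
R2 ← R2 / (-4/5).
R1 ← R1 + 2/5·R2.
R3 ← R3 + 25·R2.
R3 ← R3 / (-9513/16).
R1 ← R1 + 75/8·R3.
R2 ← R2 + 389/16·R3.
Reading off the reduced rows gives x_1 = -2, x_2 = -2, x_3 = 3.

x_1 = -2, x_2 = -2, x_3 = 3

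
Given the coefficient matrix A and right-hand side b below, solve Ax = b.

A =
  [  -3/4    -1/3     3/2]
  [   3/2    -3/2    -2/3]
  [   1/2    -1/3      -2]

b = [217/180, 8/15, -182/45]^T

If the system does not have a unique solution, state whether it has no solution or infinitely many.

x_1 = 14/5, x_2 = 4/3, x_3 = 5/2

Row-reduce the augmented matrix:
R1 ← R1 / (-3/4).
R2 ← R2 − 3/2·R1.
R3 ← R3 − 1/2·R1.
R2 ← R2 / (-13/6).
R1 ← R1 − 4/9·R2.
R3 ← R3 + 5/9·R2.
R3 ← R3 / (-187/117).
R1 ← R1 + 178/117·R3.
R2 ← R2 + 14/13·R3.
Reading off the reduced rows gives x_1 = 14/5, x_2 = 4/3, x_3 = 5/2.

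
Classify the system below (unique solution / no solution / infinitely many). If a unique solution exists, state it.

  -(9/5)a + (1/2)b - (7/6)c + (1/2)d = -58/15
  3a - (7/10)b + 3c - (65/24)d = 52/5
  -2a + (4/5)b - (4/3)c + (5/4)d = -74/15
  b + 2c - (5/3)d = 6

Row-reduce:
R1 ← R1 / (-9/5).
R2 ← R2 − 3·R1.
R3 ← R3 + 2·R1.
R2 ← R2 / (2/15).
R1 ← R1 + 5/18·R2.
R3 ← R3 − 11/45·R2.
R4 ← R4 − 1·R2.
R3 ← R3 / (-71/36).
R1 ← R1 − 205/72·R3.
R2 ← R2 − 95/12·R3.
R4 ← R4 + 71/12·R3.
Rank is 3 with 4 unknowns, leaving d free.

infinitely many solutions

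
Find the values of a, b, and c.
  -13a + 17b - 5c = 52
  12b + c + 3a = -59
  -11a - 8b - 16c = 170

Row-reduce the augmented matrix:
R1 ← R1 / (-13).
R2 ← R2 − 3·R1.
R3 ← R3 + 11·R1.
R2 ← R2 / (207/13).
R1 ← R1 + 17/13·R2.
R3 ← R3 + 291/13·R2.
R3 ← R3 / (-827/69).
R1 ← R1 − 77/207·R3.
R2 ← R2 + 2/207·R3.
Reading off the reduced rows gives a = -6, b = -3, c = -5.

a = -6, b = -3, c = -5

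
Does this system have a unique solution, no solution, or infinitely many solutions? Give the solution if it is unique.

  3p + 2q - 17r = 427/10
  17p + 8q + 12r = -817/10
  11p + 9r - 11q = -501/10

p = -5/2, q = -2/5, r = -3

Row-reduce the augmented matrix:
R1 ← R1 / (3).
R2 ← R2 − 17·R1.
R3 ← R3 − 11·R1.
R2 ← R2 / (-10/3).
R1 ← R1 − 2/3·R2.
R3 ← R3 + 55/3·R2.
R3 ← R3 / (-1049/2).
R1 ← R1 − 16·R3.
R2 ← R2 + 65/2·R3.
Reading off the reduced rows gives p = -5/2, q = -2/5, r = -3.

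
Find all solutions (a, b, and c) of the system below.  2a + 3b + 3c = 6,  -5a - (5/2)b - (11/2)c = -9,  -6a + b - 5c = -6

infinitely many solutions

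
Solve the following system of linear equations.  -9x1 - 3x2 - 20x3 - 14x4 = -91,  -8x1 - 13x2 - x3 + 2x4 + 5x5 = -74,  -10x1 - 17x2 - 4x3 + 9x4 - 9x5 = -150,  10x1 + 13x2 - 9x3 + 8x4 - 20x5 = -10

Row-reduce:
R1 ← R1 / (-9).
R2 ← R2 + 8·R1.
R3 ← R3 + 10·R1.
R4 ← R4 − 10·R1.
R2 ← R2 / (-31/3).
R1 ← R1 − 1/3·R2.
R3 ← R3 + 41/3·R2.
R4 ← R4 − 29/3·R2.
R3 ← R3 / (-123/31).
R1 ← R1 − 257/93·R3.
R2 ← R2 + 151/93·R3.
R4 ← R4 + 1444/93·R3.
R4 ← R4 / (-5674/369).
R1 ← R1 − 2147/369·R4.
R2 ← R2 + 1339/369·R4.
R3 ← R3 + 169/123·R4.
Rank is 4 with 5 unknowns, leaving x5 free.

infinitely many solutions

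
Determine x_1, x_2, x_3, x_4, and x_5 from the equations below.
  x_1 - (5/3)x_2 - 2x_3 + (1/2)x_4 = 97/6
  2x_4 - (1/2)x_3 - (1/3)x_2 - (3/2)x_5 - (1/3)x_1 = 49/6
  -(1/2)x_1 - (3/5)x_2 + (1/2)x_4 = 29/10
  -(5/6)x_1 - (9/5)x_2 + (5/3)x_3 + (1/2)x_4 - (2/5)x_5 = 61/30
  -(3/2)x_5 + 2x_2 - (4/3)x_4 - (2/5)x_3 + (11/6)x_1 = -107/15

Row-reduce the augmented matrix:
R2 ← R2 + 1/3·R1.
R3 ← R3 + 1/2·R1.
R4 ← R4 + 5/6·R1.
R5 ← R5 − 11/6·R1.
R2 ← R2 / (-8/9).
R1 ← R1 + 5/3·R2.
R3 ← R3 + 43/30·R2.
R4 ← R4 + 287/90·R2.
R5 ← R5 − 91/18·R2.
R3 ← R3 / (141/160).
R1 ← R1 − 3/16·R3.
R2 ← R2 − 21/16·R3.
R4 ← R4 − 2009/480·R3.
R5 ← R5 + 539/160·R3.
R4 ← R4 / (2612/423).
R1 ← R1 + 140/47·R4.
R2 ← R2 − 155/94·R4.
R3 ← R3 + 439/141·R4.
R5 ← R5 + 293/705·R4.
R5 ← R5 / (-79863/65300).
R1 ← R1 + 549/653·R5.
R2 ← R2 + 927/5224·R5.
R3 ← R3 + 6999/13060·R5.
R4 ← R4 + 13761/13060·R5.
Reading off the reduced rows gives x_1 = 2, x_2 = -4, x_3 = -3, x_4 = 3, x_5 = 0.

x_1 = 2, x_2 = -4, x_3 = -3, x_4 = 3, x_5 = 0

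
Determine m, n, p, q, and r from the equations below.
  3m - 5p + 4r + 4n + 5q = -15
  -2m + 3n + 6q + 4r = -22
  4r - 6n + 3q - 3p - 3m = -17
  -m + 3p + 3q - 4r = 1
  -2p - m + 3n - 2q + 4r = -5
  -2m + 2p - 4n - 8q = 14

m = 1, n = 0, p = 0, q = -2, r = -2

Row-reduce the augmented matrix:
R1 ← R1 / (3).
R2 ← R2 + 2·R1.
R3 ← R3 + 3·R1.
R4 ← R4 + 1·R1.
R5 ← R5 + 1·R1.
R6 ← R6 + 2·R1.
R2 ← R2 / (17/3).
R1 ← R1 − 4/3·R2.
R3 ← R3 + 2·R2.
R4 ← R4 − 4/3·R2.
R5 ← R5 − 13/3·R2.
R6 ← R6 + 4/3·R2.
R3 ← R3 / (-156/17).
R1 ← R1 + 15/17·R3.
R2 ← R2 + 10/17·R3.
R4 ← R4 − 36/17·R3.
R5 ← R5 + 19/17·R3.
R6 ← R6 + 36/17·R3.
R4 ← R4 / (66/13).
R1 ← R1 + 21/13·R4.
R2 ← R2 − 12/13·R4.
R3 ← R3 + 16/13·R4.
R5 ← R5 + 115/13·R4.
R6 ← R6 + 66/13·R4.
R5 ← R5 / (-140/33).
R1 ← R1 + 20/11·R5.
R2 ← R2 − 28/33·R5.
R3 ← R3 + 52/33·R5.
R4 ← R4 + 4/11·R5.
R6 reduces to 0 = 0, so the extra equation is consistent.
Reading off the reduced rows gives m = 1, n = 0, p = 0, q = -2, r = -2.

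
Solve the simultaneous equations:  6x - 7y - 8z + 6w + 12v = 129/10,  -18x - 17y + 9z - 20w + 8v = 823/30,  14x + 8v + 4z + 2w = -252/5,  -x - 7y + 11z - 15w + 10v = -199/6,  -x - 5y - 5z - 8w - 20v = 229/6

Row-reduce the augmented matrix:
R1 ← R1 / (6).
R2 ← R2 + 18·R1.
R3 ← R3 − 14·R1.
R4 ← R4 + 1·R1.
R5 ← R5 + 1·R1.
R2 ← R2 / (-38).
R1 ← R1 + 7/6·R2.
R3 ← R3 − 49/3·R2.
R4 ← R4 + 49/6·R2.
R5 ← R5 + 37/6·R2.
R3 ← R3 / (1849/114).
R1 ← R1 + 199/228·R3.
R2 ← R2 − 15/38·R3.
R4 ← R4 − 2939/228·R3.
R5 ← R5 + 889/228·R3.
R4 ← R4 / (-6194/1849).
R1 ← R1 − 683/1849·R4.
R2 ← R2 − 676/1849·R4.
R3 ← R3 + 1466/1849·R4.
R5 ← R5 + 18059/1849·R4.
R5 ← R5 / (-109445/3097).
R1 ← R1 − 2993/3097·R5.
R2 ← R2 + 2352/3097·R5.
R3 ← R3 + 2706/3097·R5.
R4 ← R4 + 3151/3097·R5.
Reading off the reduced rows gives x = -7/3, y = -3/2, z = -3, w = 1/3, v = -4/5.

x = -7/3, y = -3/2, z = -3, w = 1/3, v = -4/5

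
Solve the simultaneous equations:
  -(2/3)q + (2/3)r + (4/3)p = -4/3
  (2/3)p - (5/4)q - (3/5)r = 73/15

Row-reduce:
R1 ← R1 / (4/3).
R2 ← R2 − 2/3·R1.
R2 ← R2 / (-11/12).
R1 ← R1 + 1/2·R2.
Rank is 2 with 3 unknowns, leaving r free.

infinitely many solutions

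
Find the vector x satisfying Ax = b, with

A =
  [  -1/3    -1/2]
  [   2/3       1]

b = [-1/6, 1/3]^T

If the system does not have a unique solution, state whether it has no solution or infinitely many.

infinitely many solutions

Row-reduce:
R1 ← R1 / (-1/3).
R2 ← R2 − 2/3·R1.
Rank is 1 with 2 unknowns, leaving x_2 free.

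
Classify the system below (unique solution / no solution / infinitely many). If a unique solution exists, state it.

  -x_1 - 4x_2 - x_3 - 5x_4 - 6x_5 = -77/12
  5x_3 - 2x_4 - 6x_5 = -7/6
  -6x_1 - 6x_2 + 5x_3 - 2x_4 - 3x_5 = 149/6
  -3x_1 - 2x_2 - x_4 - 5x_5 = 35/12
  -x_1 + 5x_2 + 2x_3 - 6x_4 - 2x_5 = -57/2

Row-reduce the augmented matrix:
R1 ← R1 / (-1).
R3 ← R3 + 6·R1.
R4 ← R4 + 3·R1.
R5 ← R5 + 1·R1.
Swap R2 and R3.
R2 ← R2 / (18).
R1 ← R1 − 4·R2.
R4 ← R4 − 10·R2.
R5 ← R5 − 9·R2.
R3 ← R3 / (5).
R1 ← R1 + 13/9·R3.
R2 ← R2 − 11/18·R3.
R4 ← R4 + 28/9·R3.
R5 ← R5 + 5/2·R3.
R4 ← R4 / (-14/5).
R1 ← R1 + 9/5·R4.
R2 ← R2 − 9/5·R4.
R3 ← R3 + 2/5·R4.
R5 ← R5 + 16·R4.
R5 ← R5 / (1525/42).
R1 ← R1 − 58/21·R5.
R2 ← R2 + 137/42·R5.
R3 ← R3 − 2/21·R5.
R4 ← R4 − 68/21·R5.
Reading off the reduced rows gives x_1 = -1, x_2 = -3, x_3 = 5/3, x_4 = 11/4, x_5 = 2/3.

x_1 = -1, x_2 = -3, x_3 = 5/3, x_4 = 11/4, x_5 = 2/3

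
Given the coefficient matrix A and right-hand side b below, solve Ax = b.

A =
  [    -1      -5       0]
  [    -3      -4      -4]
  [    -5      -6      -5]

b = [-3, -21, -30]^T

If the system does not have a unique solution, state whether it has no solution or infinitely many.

x_1 = 3, x_2 = 0, x_3 = 3

Row-reduce the augmented matrix:
R1 ← R1 / (-1).
R2 ← R2 + 3·R1.
R3 ← R3 + 5·R1.
R2 ← R2 / (11).
R1 ← R1 − 5·R2.
R3 ← R3 − 19·R2.
R3 ← R3 / (21/11).
R1 ← R1 − 20/11·R3.
R2 ← R2 + 4/11·R3.
Reading off the reduced rows gives x_1 = 3, x_2 = 0, x_3 = 3.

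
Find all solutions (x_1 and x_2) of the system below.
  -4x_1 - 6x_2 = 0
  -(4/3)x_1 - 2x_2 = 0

infinitely many solutions

Row-reduce:
R1 ← R1 / (-4).
R2 ← R2 + 4/3·R1.
Rank is 1 with 2 unknowns, leaving x_2 free.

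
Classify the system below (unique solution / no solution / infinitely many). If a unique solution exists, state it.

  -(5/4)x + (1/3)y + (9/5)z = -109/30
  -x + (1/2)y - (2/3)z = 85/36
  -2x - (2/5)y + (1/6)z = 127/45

x = -4/3, y = -3/2, z = -8/3

Row-reduce the augmented matrix:
R1 ← R1 / (-5/4).
R2 ← R2 + 1·R1.
R3 ← R3 + 2·R1.
R2 ← R2 / (7/30).
R1 ← R1 + 4/15·R2.
R3 ← R3 + 14/15·R2.
R3 ← R3 / (-557/50).
R1 ← R1 + 404/105·R3.
R2 ← R2 + 316/35·R3.
Reading off the reduced rows gives x = -4/3, y = -3/2, z = -8/3.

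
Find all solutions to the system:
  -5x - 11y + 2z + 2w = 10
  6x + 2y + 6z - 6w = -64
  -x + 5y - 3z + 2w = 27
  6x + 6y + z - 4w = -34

no solution

Row-reduce:
R1 ← R1 / (-5).
R2 ← R2 − 6·R1.
R3 ← R3 + 1·R1.
R4 ← R4 − 6·R1.
R2 ← R2 / (-56/5).
R1 ← R1 − 11/5·R2.
R3 ← R3 − 36/5·R2.
R4 ← R4 + 36/5·R2.
R3 ← R3 / (2).
R1 ← R1 − 5/4·R3.
R2 ← R2 + 3/4·R3.
R4 ← R4 + 2·R3.
Row 4 reduces to 0 = 3, a contradiction. The system is inconsistent.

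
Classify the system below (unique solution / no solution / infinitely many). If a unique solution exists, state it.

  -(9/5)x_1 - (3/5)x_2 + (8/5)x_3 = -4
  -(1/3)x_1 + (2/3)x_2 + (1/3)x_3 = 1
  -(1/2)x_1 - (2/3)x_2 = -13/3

Row-reduce the augmented matrix:
R1 ← R1 / (-9/5).
R2 ← R2 + 1/3·R1.
R3 ← R3 + 1/2·R1.
R2 ← R2 / (7/9).
R1 ← R1 − 1/3·R2.
R3 ← R3 + 1/2·R2.
R3 ← R3 / (-53/126).
R1 ← R1 + 19/21·R3.
R2 ← R2 − 1/21·R3.
Reading off the reduced rows gives x_1 = 6, x_2 = 2, x_3 = 5.

x_1 = 6, x_2 = 2, x_3 = 5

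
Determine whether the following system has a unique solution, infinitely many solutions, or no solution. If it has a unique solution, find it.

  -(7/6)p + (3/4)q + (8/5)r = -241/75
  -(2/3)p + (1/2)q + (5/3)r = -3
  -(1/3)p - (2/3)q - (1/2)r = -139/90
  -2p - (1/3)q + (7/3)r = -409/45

Row-reduce the augmented matrix:
R1 ← R1 / (-7/6).
R2 ← R2 + 2/3·R1.
R3 ← R3 + 1/3·R1.
R4 ← R4 + 2·R1.
R2 ← R2 / (1/14).
R1 ← R1 + 9/14·R2.
R3 ← R3 + 37/42·R2.
R4 ← R4 + 34/21·R2.
R3 ← R3 / (749/90).
R1 ← R1 − 27/5·R3.
R2 ← R2 − 158/15·R3.
R4 ← R4 − 749/45·R3.
R4 reduces to 0 = 0, so the extra equation is consistent.
Reading off the reduced rows gives p = 2, q = 8/3, r = -9/5.

p = 2, q = 8/3, r = -9/5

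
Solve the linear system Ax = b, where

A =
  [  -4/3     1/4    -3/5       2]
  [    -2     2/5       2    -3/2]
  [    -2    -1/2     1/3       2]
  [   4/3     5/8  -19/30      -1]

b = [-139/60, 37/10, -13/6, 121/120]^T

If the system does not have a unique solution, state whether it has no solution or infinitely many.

infinitely many solutions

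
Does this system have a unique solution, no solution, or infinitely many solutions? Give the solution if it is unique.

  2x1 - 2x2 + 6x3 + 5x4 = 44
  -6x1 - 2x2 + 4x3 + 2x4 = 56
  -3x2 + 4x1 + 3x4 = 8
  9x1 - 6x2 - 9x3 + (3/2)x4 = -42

Row-reduce:
R1 ← R1 / (2).
R2 ← R2 + 6·R1.
R3 ← R3 − 4·R1.
R4 ← R4 − 9·R1.
R2 ← R2 / (-8).
R1 ← R1 + 1·R2.
R3 ← R3 − 1·R2.
R4 ← R4 − 3·R2.
R3 ← R3 / (-37/4).
R1 ← R1 − 1/4·R3.
R2 ← R2 + 11/4·R3.
R4 ← R4 + 111/4·R3.
Rank is 3 with 4 unknowns, leaving x4 free.

infinitely many solutions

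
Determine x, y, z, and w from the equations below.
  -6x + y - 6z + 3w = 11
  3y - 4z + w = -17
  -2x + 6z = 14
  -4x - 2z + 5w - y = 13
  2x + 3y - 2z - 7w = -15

Row-reduce the augmented matrix:
R1 ← R1 / (-6).
R3 ← R3 + 2·R1.
R4 ← R4 + 4·R1.
R5 ← R5 − 2·R1.
R2 ← R2 / (3).
R1 ← R1 + 1/6·R2.
R3 ← R3 + 1/3·R2.
R4 ← R4 + 5/3·R2.
R5 ← R5 − 10/3·R2.
R3 ← R3 / (68/9).
R1 ← R1 − 7/9·R3.
R2 ← R2 + 4/3·R3.
R4 ← R4 + 2/9·R3.
R5 ← R5 − 4/9·R3.
R4 ← R4 / (60/17).
R1 ← R1 + 6/17·R4.
R2 ← R2 − 3/17·R4.
R3 ← R3 + 2/17·R4.
R5 ← R5 + 120/17·R4.
R5 reduces to 0 = 0, so the extra equation is consistent.
Reading off the reduced rows gives x = -4, y = -4, z = 1, w = -1.

x = -4, y = -4, z = 1, w = -1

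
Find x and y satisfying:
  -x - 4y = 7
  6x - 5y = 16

x = 1, y = -2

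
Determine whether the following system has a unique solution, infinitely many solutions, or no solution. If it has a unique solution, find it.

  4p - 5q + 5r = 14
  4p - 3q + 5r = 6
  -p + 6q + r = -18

p = -4, q = -4, r = 2

Row-reduce the augmented matrix:
R1 ← R1 / (4).
R2 ← R2 − 4·R1.
R3 ← R3 + 1·R1.
R2 ← R2 / (2).
R1 ← R1 + 5/4·R2.
R3 ← R3 − 19/4·R2.
R3 ← R3 / (9/4).
R1 ← R1 − 5/4·R3.
Reading off the reduced rows gives p = -4, q = -4, r = 2.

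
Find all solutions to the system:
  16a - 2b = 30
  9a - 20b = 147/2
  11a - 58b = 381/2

a = 3/2, b = -3

Row-reduce the augmented matrix:
R1 ← R1 / (16).
R2 ← R2 − 9·R1.
R3 ← R3 − 11·R1.
R2 ← R2 / (-151/8).
R1 ← R1 + 1/8·R2.
R3 ← R3 + 453/8·R2.
R3 reduces to 0 = 0, so the extra equation is consistent.
Reading off the reduced rows gives a = 3/2, b = -3.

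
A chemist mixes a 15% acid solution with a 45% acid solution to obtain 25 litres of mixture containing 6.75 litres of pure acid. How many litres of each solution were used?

litres of solution A: 15, litres of solution B: 10

Let a = litres of solution A, b = litres of solution B.
  a + b = 25
  (3/20)a + (9/20)b = 27/4
From equation 1: a = 25 − b.
Substitute into equation 2 and solve: b = 10.
Then a = 15.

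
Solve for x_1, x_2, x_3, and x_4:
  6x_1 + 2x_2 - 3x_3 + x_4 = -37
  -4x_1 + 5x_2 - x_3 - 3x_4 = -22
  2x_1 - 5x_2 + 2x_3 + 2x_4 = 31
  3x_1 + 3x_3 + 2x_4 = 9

x_1 = -2, x_2 = -5, x_3 = 5, x_4 = 0

Row-reduce the augmented matrix:
R1 ← R1 / (6).
R2 ← R2 + 4·R1.
R3 ← R3 − 2·R1.
R4 ← R4 − 3·R1.
R2 ← R2 / (19/3).
R1 ← R1 − 1/3·R2.
R3 ← R3 + 17/3·R2.
R4 ← R4 + 1·R2.
R3 ← R3 / (6/19).
R1 ← R1 + 13/38·R3.
R2 ← R2 + 9/19·R3.
R4 ← R4 − 153/38·R3.
R4 ← R4 / (13/2).
R1 ← R1 + 1/6·R4.
R2 ← R2 + 1·R4.
R3 ← R3 + 4/3·R4.
Reading off the reduced rows gives x_1 = -2, x_2 = -5, x_3 = 5, x_4 = 0.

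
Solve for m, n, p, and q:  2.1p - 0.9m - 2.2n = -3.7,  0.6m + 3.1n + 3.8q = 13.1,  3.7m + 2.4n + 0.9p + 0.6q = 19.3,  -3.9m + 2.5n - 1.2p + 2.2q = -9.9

Row-reduce the augmented matrix:
R1 ← R1 / (-9/10).
R2 ← R2 − 3/5·R1.
R3 ← R3 − 37/10·R1.
R4 ← R4 + 39/10·R1.
R2 ← R2 / (49/30).
R1 ← R1 − 22/9·R2.
R3 ← R3 + 299/45·R2.
R4 ← R4 − 361/30·R2.
R3 ← R3 / (533/35).
R1 ← R1 + 31/7·R3.
R2 ← R2 − 6/7·R3.
R4 ← R4 + 1443/70·R3.
R4 ← R4 / (-11647/2870).
R1 ← R1 + 3795/3731·R4.
R2 ← R2 − 5308/3731·R4.
R3 ← R3 − 11803/11193·R4.
Reading off the reduced rows gives m = 4, n = 1, p = 1, q = 2.

m = 4, n = 1, p = 1, q = 2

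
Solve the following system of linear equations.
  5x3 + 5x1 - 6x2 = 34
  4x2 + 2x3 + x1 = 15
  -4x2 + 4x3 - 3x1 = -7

Row-reduce the augmented matrix:
R1 ← R1 / (5).
R2 ← R2 − 1·R1.
R3 ← R3 + 3·R1.
R2 ← R2 / (26/5).
R1 ← R1 + 6/5·R2.
R3 ← R3 + 38/5·R2.
R3 ← R3 / (110/13).
R1 ← R1 − 16/13·R3.
R2 ← R2 − 5/26·R3.
Reading off the reduced rows gives x1 = 5, x2 = 1, x3 = 3.

x1 = 5, x2 = 1, x3 = 3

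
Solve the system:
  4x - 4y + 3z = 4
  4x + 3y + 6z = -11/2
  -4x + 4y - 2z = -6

x = 2, y = -1/2, z = -2

Row-reduce the augmented matrix:
R1 ← R1 / (4).
R2 ← R2 − 4·R1.
R3 ← R3 + 4·R1.
R2 ← R2 / (7).
R1 ← R1 + 1·R2.
R1 ← R1 − 33/28·R3.
R2 ← R2 − 3/7·R3.
Reading off the reduced rows gives x = 2, y = -1/2, z = -2.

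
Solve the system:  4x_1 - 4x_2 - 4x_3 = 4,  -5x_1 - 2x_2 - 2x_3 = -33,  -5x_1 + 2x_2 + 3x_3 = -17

Row-reduce the augmented matrix:
R1 ← R1 / (4).
R2 ← R2 + 5·R1.
R3 ← R3 + 5·R1.
R2 ← R2 / (-7).
R1 ← R1 + 1·R2.
R3 ← R3 + 3·R2.
R2 ← R2 − 1·R3.
Reading off the reduced rows gives x_1 = 5, x_2 = 4, x_3 = 0.

x_1 = 5, x_2 = 4, x_3 = 0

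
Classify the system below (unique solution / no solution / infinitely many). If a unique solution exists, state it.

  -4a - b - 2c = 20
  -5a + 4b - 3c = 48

Row-reduce:
R1 ← R1 / (-4).
R2 ← R2 + 5·R1.
R2 ← R2 / (21/4).
R1 ← R1 − 1/4·R2.
Rank is 2 with 3 unknowns, leaving c free.

infinitely many solutions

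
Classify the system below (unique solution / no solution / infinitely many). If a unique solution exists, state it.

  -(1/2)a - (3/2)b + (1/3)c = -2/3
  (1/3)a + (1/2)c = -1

Row-reduce:
R1 ← R1 / (-1/2).
R2 ← R2 − 1/3·R1.
R2 ← R2 / (-1).
R1 ← R1 − 3·R2.
Rank is 2 with 3 unknowns, leaving c free.

infinitely many solutions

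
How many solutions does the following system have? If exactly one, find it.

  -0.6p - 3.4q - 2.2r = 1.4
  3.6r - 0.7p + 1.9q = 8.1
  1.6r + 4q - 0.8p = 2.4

Row-reduce the augmented matrix:
R1 ← R1 / (-3/5).
R2 ← R2 + 7/10·R1.
R3 ← R3 + 4/5·R1.
R2 ← R2 / (88/15).
R1 ← R1 − 17/3·R2.
R3 ← R3 − 128/15·R2.
R3 ← R3 / (-244/55).
R1 ← R1 + 403/176·R3.
R2 ← R2 − 185/176·R3.
Reading off the reduced rows gives p = -4, q = -1, r = 2.

p = -4, q = -1, r = 2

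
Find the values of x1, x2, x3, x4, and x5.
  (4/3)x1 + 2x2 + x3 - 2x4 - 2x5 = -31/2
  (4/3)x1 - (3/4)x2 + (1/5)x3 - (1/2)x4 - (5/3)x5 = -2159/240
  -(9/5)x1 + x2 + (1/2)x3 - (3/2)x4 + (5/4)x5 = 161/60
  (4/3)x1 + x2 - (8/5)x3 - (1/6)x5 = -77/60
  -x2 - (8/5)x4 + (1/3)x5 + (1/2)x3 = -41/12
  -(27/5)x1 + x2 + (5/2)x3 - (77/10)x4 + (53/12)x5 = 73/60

Row-reduce the augmented matrix:
R1 ← R1 / (4/3).
R2 ← R2 − 4/3·R1.
R3 ← R3 + 9/5·R1.
R4 ← R4 − 4/3·R1.
R6 ← R6 + 27/5·R1.
R2 ← R2 / (-11/4).
R1 ← R1 − 3/2·R2.
R3 ← R3 − 37/10·R2.
R4 ← R4 + 1·R2.
R5 ← R5 + 1·R2.
R6 ← R6 − 91/10·R2.
R3 ← R3 / (851/1100).
R1 ← R1 − 69/220·R3.
R2 ← R2 − 16/55·R3.
R4 ← R4 + 127/55·R3.
R5 ← R5 − 87/110·R3.
R6 ← R6 − 4293/1100·R3.
R4 ← R4 / (-4304/851).
R1 ← R1 − 15/74·R4.
R2 ← R2 − 234/851·R4.
R3 ← R3 + 2400/851·R4.
R5 ← R5 − 362/4255·R4.
R6 ← R6 − 724/4255·R4.
R5 ← R5 / (78409/64560).
R1 ← R1 + 16585/17216·R5.
R2 ← R2 − 2401/12912·R5.
R3 ← R3 + 470/807·R5.
R4 ← R4 − 6521/25824·R5.
R6 ← R6 − 78409/32280·R5.
R6 reduces to 0 = 0, so the extra equation is consistent.
Reading off the reduced rows gives x1 = -2, x2 = -1/4, x3 = -4/3, x4 = 5/2, x5 = 3.

x1 = -2, x2 = -1/4, x3 = -4/3, x4 = 5/2, x5 = 3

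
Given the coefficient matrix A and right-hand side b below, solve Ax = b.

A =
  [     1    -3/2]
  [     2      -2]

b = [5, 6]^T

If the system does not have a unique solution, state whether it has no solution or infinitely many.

x_1 = -1, x_2 = -4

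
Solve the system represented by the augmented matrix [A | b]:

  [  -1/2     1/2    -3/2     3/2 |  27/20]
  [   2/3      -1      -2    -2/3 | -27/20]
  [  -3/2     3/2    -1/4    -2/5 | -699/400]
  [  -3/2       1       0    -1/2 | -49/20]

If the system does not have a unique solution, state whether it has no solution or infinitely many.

x_1 = 2, x_2 = 5/4, x_3 = 1/4, x_4 = 7/5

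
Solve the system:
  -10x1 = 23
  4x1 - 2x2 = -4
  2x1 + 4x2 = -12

Row-reduce:
R1 ← R1 / (-10).
R2 ← R2 − 4·R1.
R3 ← R3 − 2·R1.
R2 ← R2 / (-2).
R3 ← R3 − 4·R2.
Row 3 reduces to 0 = 3, a contradiction. The system is inconsistent.

no solution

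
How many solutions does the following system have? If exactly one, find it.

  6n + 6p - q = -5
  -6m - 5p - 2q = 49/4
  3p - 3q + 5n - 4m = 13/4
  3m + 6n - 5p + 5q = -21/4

Row-reduce the augmented matrix:
Swap R1 and R2.
R1 ← R1 / (-6).
R3 ← R3 + 4·R1.
R4 ← R4 − 3·R1.
R2 ← R2 / (6).
R3 ← R3 − 5·R2.
R4 ← R4 − 6·R2.
R3 ← R3 / (4/3).
R1 ← R1 − 5/6·R3.
R2 ← R2 − 1·R3.
R4 ← R4 + 27/2·R3.
R4 ← R4 / (-55/16).
R1 ← R1 − 41/48·R4.
R2 ← R2 − 11/24·R4.
R3 ← R3 + 5/8·R4.
Reading off the reduced rows gives m = -2, n = -1/2, p = -1/4, q = 1/2.

m = -2, n = -1/2, p = -1/4, q = 1/2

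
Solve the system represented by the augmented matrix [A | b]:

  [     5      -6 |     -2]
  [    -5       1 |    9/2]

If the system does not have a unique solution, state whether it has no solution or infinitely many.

x_1 = -1, x_2 = -1/2

Row-reduce the augmented matrix:
R1 ← R1 / (5).
R2 ← R2 + 5·R1.
R2 ← R2 / (-5).
R1 ← R1 + 6/5·R2.
Reading off the reduced rows gives x_1 = -1, x_2 = -1/2.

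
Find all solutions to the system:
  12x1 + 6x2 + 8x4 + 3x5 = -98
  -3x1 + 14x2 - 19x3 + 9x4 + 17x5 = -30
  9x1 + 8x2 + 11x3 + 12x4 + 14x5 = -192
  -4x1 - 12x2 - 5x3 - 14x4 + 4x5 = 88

Row-reduce:
R1 ← R1 / (12).
R2 ← R2 + 3·R1.
R3 ← R3 − 9·R1.
R4 ← R4 + 4·R1.
R2 ← R2 / (31/2).
R1 ← R1 − 1/2·R2.
R3 ← R3 − 7/2·R2.
R4 ← R4 + 10·R2.
R3 ← R3 / (474/31).
R1 ← R1 − 19/31·R3.
R2 ← R2 + 38/31·R3.
R4 ← R4 + 535/31·R3.
R4 ← R4 / (-127/474).
R1 ← R1 − 27/158·R4.
R2 ← R2 − 235/237·R4.
R3 ← R3 − 109/474·R4.
Rank is 4 with 5 unknowns, leaving x5 free.

infinitely many solutions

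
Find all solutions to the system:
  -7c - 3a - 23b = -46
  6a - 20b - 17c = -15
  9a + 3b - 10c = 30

no solution

Row-reduce:
R1 ← R1 / (-3).
R2 ← R2 − 6·R1.
R3 ← R3 − 9·R1.
R2 ← R2 / (-66).
R1 ← R1 − 23/3·R2.
R3 ← R3 + 66·R2.
Row 3 reduces to 0 = -1, a contradiction. The system is inconsistent.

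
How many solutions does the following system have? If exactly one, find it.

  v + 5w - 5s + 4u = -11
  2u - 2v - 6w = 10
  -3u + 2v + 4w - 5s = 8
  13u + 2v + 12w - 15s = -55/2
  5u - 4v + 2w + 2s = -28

no solution

Row-reduce:
R1 ← R1 / (4).
R2 ← R2 − 2·R1.
R3 ← R3 + 3·R1.
R4 ← R4 − 13·R1.
R5 ← R5 − 5·R1.
R2 ← R2 / (-5/2).
R1 ← R1 − 1/4·R2.
R3 ← R3 − 11/4·R2.
R4 ← R4 + 5/4·R2.
R5 ← R5 + 21/4·R2.
R3 ← R3 / (-8/5).
R1 ← R1 − 2/5·R3.
R2 ← R2 − 17/5·R3.
R5 ← R5 − 68/5·R3.
Swap R4 and R5.
R4 ← R4 / (-48).
R1 ← R1 + 5/2·R4.
R2 ← R2 + 55/4·R4.
R3 ← R3 − 15/4·R4.
Row 5 reduces to 0 = 1/2, a contradiction. The system is inconsistent.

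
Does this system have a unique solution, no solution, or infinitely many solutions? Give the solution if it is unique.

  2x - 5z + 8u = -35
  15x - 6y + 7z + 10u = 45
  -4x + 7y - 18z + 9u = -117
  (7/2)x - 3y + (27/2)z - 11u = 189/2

no solution

Row-reduce:
R1 ← R1 / (2).
R2 ← R2 − 15·R1.
R3 ← R3 + 4·R1.
R4 ← R4 − 7/2·R1.
R2 ← R2 / (-6).
R3 ← R3 − 7·R2.
R4 ← R4 + 3·R2.
R3 ← R3 / (287/12).
R1 ← R1 + 5/2·R3.
R2 ← R2 + 89/12·R3.
Row 4 reduces to 0 = 2, a contradiction. The system is inconsistent.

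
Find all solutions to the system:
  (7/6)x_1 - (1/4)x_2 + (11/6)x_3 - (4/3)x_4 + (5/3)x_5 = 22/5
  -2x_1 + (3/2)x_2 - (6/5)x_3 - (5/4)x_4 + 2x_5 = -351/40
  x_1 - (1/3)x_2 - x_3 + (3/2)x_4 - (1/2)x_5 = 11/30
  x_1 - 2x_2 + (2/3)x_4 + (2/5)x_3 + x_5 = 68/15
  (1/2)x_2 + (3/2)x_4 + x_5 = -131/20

x_1 = 5/2, x_2 = -13/5, x_3 = 0, x_4 = -5/2, x_5 = -3/2

Row-reduce the augmented matrix:
R1 ← R1 / (7/6).
R2 ← R2 + 2·R1.
R3 ← R3 − 1·R1.
R4 ← R4 − 1·R1.
R2 ← R2 / (15/14).
R1 ← R1 + 3/14·R2.
R3 ← R3 + 5/42·R2.
R4 ← R4 + 25/14·R2.
R5 ← R5 − 1/2·R2.
R3 ← R3 / (-106/45).
R1 ← R1 − 49/25·R3.
R2 ← R2 − 136/75·R3.
R4 ← R4 − 31/15·R3.
R5 ← R5 + 68/75·R3.
R4 ← R4 / (-2683/1272).
R1 ← R1 − 47/2120·R4.
R2 ← R2 + 831/530·R4.
R3 ← R3 + 405/424·R4.
R5 ← R5 − 2421/1060·R4.
R5 ← R5 / (167689/26830).
R1 ← R1 − 17602/13415·R5.
R2 ← R2 + 17829/13415·R5.
R3 ← R3 + 12505/5366·R5.
R4 ← R4 + 8202/2683·R5.
Reading off the reduced rows gives x_1 = 5/2, x_2 = -13/5, x_3 = 0, x_4 = -5/2, x_5 = -3/2.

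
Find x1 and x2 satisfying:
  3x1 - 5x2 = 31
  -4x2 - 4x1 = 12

Row-reduce the augmented matrix:
R1 ← R1 / (3).
R2 ← R2 + 4·R1.
R2 ← R2 / (-32/3).
R1 ← R1 + 5/3·R2.
Reading off the reduced rows gives x1 = 2, x2 = -5.

x1 = 2, x2 = -5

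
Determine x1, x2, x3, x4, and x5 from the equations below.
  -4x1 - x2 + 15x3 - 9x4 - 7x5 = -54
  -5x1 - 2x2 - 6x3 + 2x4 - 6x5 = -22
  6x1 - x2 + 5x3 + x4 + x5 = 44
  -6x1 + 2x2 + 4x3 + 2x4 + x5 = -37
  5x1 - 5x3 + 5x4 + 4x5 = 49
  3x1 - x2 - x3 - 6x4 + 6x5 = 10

x1 = 6, x2 = -4, x3 = 0, x4 = 3, x5 = 1

Row-reduce the augmented matrix:
R1 ← R1 / (-4).
R2 ← R2 + 5·R1.
R3 ← R3 − 6·R1.
R4 ← R4 + 6·R1.
R5 ← R5 − 5·R1.
R6 ← R6 − 3·R1.
R2 ← R2 / (-3/4).
R1 ← R1 − 1/4·R2.
R3 ← R3 + 5/2·R2.
R4 ← R4 − 7/2·R2.
R5 ← R5 + 5/4·R2.
R6 ← R6 + 7/4·R2.
R3 ← R3 / (110).
R1 ← R1 + 12·R3.
R2 ← R2 − 33·R3.
R4 ← R4 + 134·R3.
R5 ← R5 − 55·R3.
R6 ← R6 − 68·R3.
R4 ← R4 / (274/33).
R1 ← R1 − 16/33·R4.
R2 ← R2 + 2/3·R4.
R3 ← R3 + 17/33·R4.
R6 ← R6 + 95/11·R4.
Swap R5 and R6.
R5 ← R5 / (10317/1370).
R1 ← R1 − 368/685·R5.
R2 ← R2 − 1412/685·R5.
R3 ← R3 + 97/1370·R5.
R4 ← R4 − 263/1370·R5.
R6 reduces to 0 = 0, so the extra equation is consistent.
Reading off the reduced rows gives x1 = 6, x2 = -4, x3 = 0, x4 = 3, x5 = 1.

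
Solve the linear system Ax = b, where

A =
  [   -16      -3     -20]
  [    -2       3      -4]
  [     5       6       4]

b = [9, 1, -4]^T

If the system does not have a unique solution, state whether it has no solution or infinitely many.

Row-reduce:
R1 ← R1 / (-16).
R2 ← R2 + 2·R1.
R3 ← R3 − 5·R1.
R2 ← R2 / (27/8).
R1 ← R1 − 3/16·R2.
R3 ← R3 − 81/16·R2.
Row 3 reduces to 0 = -1, a contradiction. The system is inconsistent.

no solution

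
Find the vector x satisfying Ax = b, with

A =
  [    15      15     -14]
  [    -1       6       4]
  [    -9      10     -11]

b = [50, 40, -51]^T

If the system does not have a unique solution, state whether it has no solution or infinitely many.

x_1 = 4, x_2 = 4, x_3 = 5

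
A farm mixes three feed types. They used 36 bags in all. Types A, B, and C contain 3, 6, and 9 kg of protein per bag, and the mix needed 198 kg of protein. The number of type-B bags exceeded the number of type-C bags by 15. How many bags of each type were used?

type-A bags: 11, type-B bags: 20, type-C bags: 5

Let a = type-A bags, b = type-B bags, c = type-C bags.
  a + b + c = 36
  3a + 6b + 9c = 198
  b - c = 15
Row-reduce the augmented matrix:
R2 ← R2 − 3·R1.
R2 ← R2 / (3).
R1 ← R1 − 1·R2.
R3 ← R3 − 1·R2.
R3 ← R3 / (-3).
R1 ← R1 + 1·R3.
R2 ← R2 − 2·R3.
Reading off the reduced rows gives a = 11, b = 20, c = 5.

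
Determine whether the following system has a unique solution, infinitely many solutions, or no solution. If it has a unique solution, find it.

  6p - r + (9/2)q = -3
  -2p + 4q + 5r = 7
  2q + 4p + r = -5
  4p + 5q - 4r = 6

no solution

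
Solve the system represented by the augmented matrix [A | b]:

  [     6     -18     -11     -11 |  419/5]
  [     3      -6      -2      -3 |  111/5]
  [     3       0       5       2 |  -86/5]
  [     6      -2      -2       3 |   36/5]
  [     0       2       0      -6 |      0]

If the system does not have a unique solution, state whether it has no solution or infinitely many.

Row-reduce the augmented matrix:
R1 ← R1 / (6).
R2 ← R2 − 3·R1.
R3 ← R3 − 3·R1.
R4 ← R4 − 6·R1.
R2 ← R2 / (3).
R1 ← R1 + 3·R2.
R3 ← R3 − 9·R2.
R4 ← R4 − 16·R2.
R5 ← R5 − 2·R2.
Swap R3 and R4.
R3 ← R3 / (-29/3).
R1 ← R1 − 5/3·R3.
R2 ← R2 − 7/6·R3.
R5 ← R5 + 7/3·R3.
Swap R4 and R5.
R4 ← R4 / (-227/29).
R1 ← R1 − 68/87·R4.
R2 ← R2 − 53/58·R4.
R3 ← R3 + 2/29·R4.
R5 reduces to 0 = 0, so the extra equation is consistent.
Reading off the reduced rows gives x_1 = -1/5, x_2 = -12/5, x_3 = -3, x_4 = -4/5.

x_1 = -1/5, x_2 = -12/5, x_3 = -3, x_4 = -4/5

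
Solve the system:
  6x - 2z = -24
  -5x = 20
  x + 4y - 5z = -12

x = -4, y = -2, z = 0

Row-reduce the augmented matrix:
R1 ← R1 / (6).
R2 ← R2 + 5·R1.
R3 ← R3 − 1·R1.
Swap R2 and R3.
R2 ← R2 / (4).
R3 ← R3 / (-5/3).
R1 ← R1 + 1/3·R3.
R2 ← R2 + 7/6·R3.
Reading off the reduced rows gives x = -4, y = -2, z = 0.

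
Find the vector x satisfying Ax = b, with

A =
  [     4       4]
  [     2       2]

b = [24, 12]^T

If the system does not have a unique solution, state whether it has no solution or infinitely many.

Row-reduce:
R1 ← R1 / (4).
R2 ← R2 − 2·R1.
Rank is 1 with 2 unknowns, leaving x_2 free.

infinitely many solutions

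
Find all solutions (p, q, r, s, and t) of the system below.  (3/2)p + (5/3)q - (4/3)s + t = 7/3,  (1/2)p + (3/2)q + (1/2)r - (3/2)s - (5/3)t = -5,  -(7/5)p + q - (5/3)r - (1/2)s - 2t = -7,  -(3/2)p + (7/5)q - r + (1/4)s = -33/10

infinitely many solutions

Row-reduce:
R1 ← R1 / (3/2).
R2 ← R2 − 1/2·R1.
R3 ← R3 + 7/5·R1.
R4 ← R4 + 3/2·R1.
R2 ← R2 / (17/18).
R1 ← R1 − 10/9·R2.
R3 ← R3 − 23/9·R2.
R4 ← R4 − 46/15·R2.
R3 ← R3 / (-154/51).
R1 ← R1 + 10/17·R3.
R2 ← R2 − 9/17·R3.
R4 ← R4 + 223/85·R3.
R4 ← R4 / (379/275).
R1 ← R1 − 3/22·R4.
R2 ← R2 + 203/220·R4.
R3 ← R3 + 81/220·R4.
Rank is 4 with 5 unknowns, leaving t free.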